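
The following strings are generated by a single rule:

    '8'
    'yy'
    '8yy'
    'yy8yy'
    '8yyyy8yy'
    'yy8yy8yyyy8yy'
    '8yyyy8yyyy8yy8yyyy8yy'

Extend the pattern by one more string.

Each term (from the third on) is the two preceding terms concatenated in order: term 3 = 8·yy = 8yy.
Continuing: yy8yy8yyyy8yy · 8yyyy8yyyy8yy8yyyy8yy gives term 8.

yy8yy8yyyy8yy8yyyy8yyyy8yy8yyyy8yy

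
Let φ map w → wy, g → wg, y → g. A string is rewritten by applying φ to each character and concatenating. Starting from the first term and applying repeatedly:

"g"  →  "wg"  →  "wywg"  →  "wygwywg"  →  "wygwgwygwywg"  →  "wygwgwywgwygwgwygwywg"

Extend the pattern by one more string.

wygwgwywgwygwywgwygwgwywgwygwgwygwywg

Replace each of the 21 characters of wygwgwywgwygwgwygwywg in place — wy g wg wy wg wy g wy wg wy g wg wy wg wy g wg wy g wy wg — and concatenate.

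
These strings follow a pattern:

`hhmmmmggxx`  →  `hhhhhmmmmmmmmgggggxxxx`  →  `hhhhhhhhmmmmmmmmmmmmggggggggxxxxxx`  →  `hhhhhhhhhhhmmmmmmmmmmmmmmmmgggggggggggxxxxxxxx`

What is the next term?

Each string has the form h^{3n-1} m^{4n} g^{3n-1} x^{2n} (n = 1, 2, …).
At n = 5 the blocks have lengths 14, 20, 14, 10.

hhhhhhhhhhhhhhmmmmmmmmmmmmmmmmmmmmggggggggggggggxxxxxxxxxx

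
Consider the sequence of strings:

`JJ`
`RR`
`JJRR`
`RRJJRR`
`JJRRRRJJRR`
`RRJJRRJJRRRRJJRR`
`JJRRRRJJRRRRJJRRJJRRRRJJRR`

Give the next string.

From term 3 onward, concatenate the second-to-last term with the last: JJ·RR = JJRR, RR·JJRR = RRJJRR, …
So term 8 is RRJJRRJJRRRRJJRR·JJRRRRJJRRRRJJRRJJRRRRJJRR.

RRJJRRJJRRRRJJRRJJRRRRJJRRRRJJRRJJRRRRJJRR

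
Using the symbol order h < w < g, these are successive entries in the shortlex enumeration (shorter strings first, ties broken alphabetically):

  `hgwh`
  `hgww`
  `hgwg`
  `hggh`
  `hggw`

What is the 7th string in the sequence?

whhh

Stepping forward 2 times from hggw: hggw → hggg, then the target.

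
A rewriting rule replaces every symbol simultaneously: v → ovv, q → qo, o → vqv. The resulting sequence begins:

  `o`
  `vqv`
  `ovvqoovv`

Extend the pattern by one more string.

Apply φ to ovvqoovv symbol by symbol: o→vqv, v→ovv, v→ovv, q→qo, o→vqv, o→vqv, v→ovv, v→ovv; joined: vqv ovv ovv qo vqv vqv ovv ovv.

vqvovvovvqovqvvqvovvovv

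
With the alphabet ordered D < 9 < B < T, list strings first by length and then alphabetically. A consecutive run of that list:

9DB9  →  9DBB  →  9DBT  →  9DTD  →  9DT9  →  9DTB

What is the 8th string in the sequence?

Stepping forward 2 times from 9DTB: 9DTB → 9DTT, then the target.

99DD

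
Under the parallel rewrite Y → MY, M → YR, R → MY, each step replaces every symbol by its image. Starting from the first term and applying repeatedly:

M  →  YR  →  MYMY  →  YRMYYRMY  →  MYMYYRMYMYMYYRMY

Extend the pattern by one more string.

Replace each of the 16 characters of MYMYYRMYMYMYYRMY in place — YR MY YR MY MY MY YR MY YR MY YR MY MY MY YR MY — and concatenate.

YRMYYRMYMYMYYRMYYRMYYRMYMYMYYRMY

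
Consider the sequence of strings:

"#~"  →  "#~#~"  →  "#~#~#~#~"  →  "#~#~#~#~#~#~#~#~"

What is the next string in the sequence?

#~#~#~#~#~#~#~#~#~#~#~#~#~#~#~#~

Each string is two copies of the previous one concatenated.
So the next term is two copies of #~#~#~#~#~#~#~#~.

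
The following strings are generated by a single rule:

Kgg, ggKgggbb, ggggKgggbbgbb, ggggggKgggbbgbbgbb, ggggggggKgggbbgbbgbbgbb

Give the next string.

ggggggggggKgggbbgbbgbbgbbgbb

Each term wraps the previous one in gg on the left and gbb on the right.
So the next term is gg·ggggggggKgggbbgbbgbbgbb·gbb.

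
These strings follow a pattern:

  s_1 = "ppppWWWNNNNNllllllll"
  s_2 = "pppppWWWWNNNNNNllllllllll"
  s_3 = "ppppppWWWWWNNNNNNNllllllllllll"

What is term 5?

ppppppppWWWWWWWNNNNNNNNNllllllllllllllll

The n-th term is n+1 p's then n W's then n+2 N's then 2n+2 l's, where the shown terms are n = 3, 4, 5.
For term 5, n = 7, so the run lengths are 8, 7, 9, 16.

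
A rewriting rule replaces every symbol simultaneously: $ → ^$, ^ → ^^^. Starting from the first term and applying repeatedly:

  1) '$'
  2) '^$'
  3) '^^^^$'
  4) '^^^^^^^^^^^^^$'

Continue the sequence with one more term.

φ(^^^^^^^^^^^^^$) expands symbol-by-symbol to ^^^ ^^^ ^^^ ^^^ ^^^ ^^^ ^^^ ^^^ ^^^ ^^^ ^^^ ^^^ ^^^ ^$; joining the 14 pieces gives the next term.

^^^^^^^^^^^^^^^^^^^^^^^^^^^^^^^^^^^^^^^^$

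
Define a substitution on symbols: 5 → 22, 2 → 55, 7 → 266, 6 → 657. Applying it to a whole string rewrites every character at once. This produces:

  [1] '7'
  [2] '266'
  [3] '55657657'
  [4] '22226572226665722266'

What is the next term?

Replace each of the 20 characters of 22226572226665722266 in place — 55 55 55 55 657 22 266 55 55 55 657 657 657 22 266 55 55 55 657 657 — and concatenate.

555555556572226655555565765765722266555555657657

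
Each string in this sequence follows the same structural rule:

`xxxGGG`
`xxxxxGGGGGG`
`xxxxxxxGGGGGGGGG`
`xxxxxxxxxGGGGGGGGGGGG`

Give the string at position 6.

xxxxxxxxxxxxxGGGGGGGGGGGGGGGGGG

Each string has the form x^{2n+1} G^{3n} (n = 1, 2, …).
Setting n = 6 gives 13, 18 characters in each block.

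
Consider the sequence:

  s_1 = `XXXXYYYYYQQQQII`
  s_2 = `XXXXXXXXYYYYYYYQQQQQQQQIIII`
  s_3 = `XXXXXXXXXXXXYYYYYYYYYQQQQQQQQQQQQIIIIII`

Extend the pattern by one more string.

XXXXXXXXXXXXXXXXYYYYYYYYYYYQQQQQQQQQQQQQQQQIIIIIIII

Term n consists of 4n X's, followed by 2n+3 Y's, followed by 4n Q's, followed by 2n I's (n = 1, 2, …).
For the next term, n = 4, so the run lengths are 16, 11, 16, 8.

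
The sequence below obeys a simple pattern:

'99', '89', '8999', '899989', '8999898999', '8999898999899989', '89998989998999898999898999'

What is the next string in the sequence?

From term 3 onward, concatenate the last term with the second-to-last: 89·99 = 8999, 8999·89 = 899989, …
Continuing: 89998989998999898999898999 · 8999898999899989 gives term 8.

899989899989998989998989998999898999899989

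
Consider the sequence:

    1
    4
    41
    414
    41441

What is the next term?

41441414

Each term (from the third on) is the previous term followed by the one before it: term 3 = 4·1 = 41.
Continuing: 41441 · 414 gives term 6.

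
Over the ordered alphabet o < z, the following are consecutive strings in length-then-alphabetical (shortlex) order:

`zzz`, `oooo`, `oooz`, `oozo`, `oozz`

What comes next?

ozoo

The successor of oozz increments the rightmost position that isn't already z and resets every position after it to o.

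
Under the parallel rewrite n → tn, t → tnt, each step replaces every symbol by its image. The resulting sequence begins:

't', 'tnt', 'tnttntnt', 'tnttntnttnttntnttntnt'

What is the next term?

tnttntnttnttntnttntnttnttntnttnttntnttntnttnttntnttntnt

Applying the rule to each of the 21 symbols of tnttntnttnttntnttntnt gives the pieces tnt tn tnt tnt tn tnt tn tnt tnt tn tnt tnt tn tnt tn tnt tnt tn tnt tn tnt, which concatenate to the answer.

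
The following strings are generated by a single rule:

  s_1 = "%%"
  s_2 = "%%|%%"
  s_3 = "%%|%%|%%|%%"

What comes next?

Each string is two copies of the previous one joined by '|'.
One more doubling of %%|%%|%%|%% gives the answer.

%%|%%|%%|%%|%%|%%|%%|%%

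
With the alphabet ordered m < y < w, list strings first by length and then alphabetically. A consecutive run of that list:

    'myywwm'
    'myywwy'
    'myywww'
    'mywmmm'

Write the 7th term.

mywmym

Advancing 3 positions from mywmmm through mywmmm → mywmmy → mywmmw reaches term 7.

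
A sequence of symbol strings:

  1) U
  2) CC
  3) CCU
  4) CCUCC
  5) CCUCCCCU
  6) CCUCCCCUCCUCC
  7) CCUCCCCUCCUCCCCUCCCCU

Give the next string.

CCUCCCCUCCUCCCCUCCCCUCCUCCCCUCCUCC

This is a Fibonacci-style word recurrence s(k) = s(k−1)·s(k−2): e.g. CC·U = CCU.
Continuing: CCUCCCCUCCUCCCCUCCCCU · CCUCCCCUCCUCC gives term 8.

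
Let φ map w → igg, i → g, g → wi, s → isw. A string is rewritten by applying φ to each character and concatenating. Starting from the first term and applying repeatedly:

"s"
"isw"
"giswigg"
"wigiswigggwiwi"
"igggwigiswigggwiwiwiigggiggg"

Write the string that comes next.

gwiwiwiigggwigiswigggwiwiwiigggigggiggggwiwiwigwiwiwi

Applying the rule to each of the 28 symbols of igggwigiswigggwiwiwiigggiggg gives the pieces g wi wi wi igg g wi g isw igg g wi wi wi igg g igg g igg g g wi wi wi g wi wi wi, which concatenate to the answer.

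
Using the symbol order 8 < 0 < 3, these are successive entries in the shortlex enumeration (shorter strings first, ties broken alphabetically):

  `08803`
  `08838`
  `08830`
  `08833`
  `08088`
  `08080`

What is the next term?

Treat 08080 as a base-3 numeral over the given alphabet and add one, carrying through any trailing 3's.

08083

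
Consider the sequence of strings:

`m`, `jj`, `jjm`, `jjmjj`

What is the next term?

From term 3 onward, concatenate the last term with the second-to-last: jj·m = jjm, jjm·jj = jjmjj, …
Continuing: jjmjj · jjm gives term 5.

jjmjjjjm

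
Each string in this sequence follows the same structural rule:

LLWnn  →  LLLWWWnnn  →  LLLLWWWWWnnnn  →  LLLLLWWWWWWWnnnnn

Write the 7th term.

LLLLLLLLWWWWWWWWWWWWWnnnnnnnn

The n-th term is n+1 L's then 2n-1 W's then n+1 n's (n = 1, 2, …).
Setting n = 7 gives 8, 13, 8 characters in each block.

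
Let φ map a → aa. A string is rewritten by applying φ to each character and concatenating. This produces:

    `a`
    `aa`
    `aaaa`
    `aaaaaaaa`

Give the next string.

Rewriting each symbol of aaaaaaaa: a→aa, a→aa, a→aa, a→aa, a→aa, a→aa, a→aa, a→aa, which concatenates to aa aa aa aa aa aa aa aa.

aaaaaaaaaaaaaaaa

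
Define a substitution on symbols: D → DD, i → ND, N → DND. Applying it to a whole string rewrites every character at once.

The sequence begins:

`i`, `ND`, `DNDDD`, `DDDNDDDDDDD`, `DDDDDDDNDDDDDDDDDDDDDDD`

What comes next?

Replace each of the 23 characters of DDDDDDDNDDDDDDDDDDDDDDD in place — DD DD DD DD DD DD DD DND DD DD DD DD DD DD DD DD DD DD DD DD DD DD DD — and concatenate.

DDDDDDDDDDDDDDDNDDDDDDDDDDDDDDDDDDDDDDDDDDDDDDD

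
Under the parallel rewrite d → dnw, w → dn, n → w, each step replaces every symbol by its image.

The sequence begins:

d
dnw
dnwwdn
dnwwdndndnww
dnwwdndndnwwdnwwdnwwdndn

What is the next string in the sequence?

dnwwdndndnwwdnwwdnwwdndndnwwdndndnwwdndndnwwdnww

φ(dnwwdndndnwwdnwwdnwwdndn) expands symbol-by-symbol to dnw w dn dn dnw w dnw w dnw w dn dn dnw w dn dn dnw w dn dn dnw w dnw w; joining the 24 pieces gives the next term.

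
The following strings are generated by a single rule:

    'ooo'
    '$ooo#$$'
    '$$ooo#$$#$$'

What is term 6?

$$$$$ooo#$$#$$#$$#$$#$$

Every step adds $ to the front and #$$ to the end of the previous string.
From $$ooo#$$#$$, 3 further steps: $$ooo#$$#$$ → $$$ooo#$$#$$#$$ → $$$$ooo#$$#$$#$$#$$ → (answer).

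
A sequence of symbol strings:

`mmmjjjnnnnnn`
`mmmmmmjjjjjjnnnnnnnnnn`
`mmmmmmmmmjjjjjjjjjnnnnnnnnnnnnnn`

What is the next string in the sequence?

Reading off run lengths: m runs 3, 6, 9; j runs 3, 6, 9; n runs 6, 10, 14 — each is linear in n (n = 1, 2, …).
For the next term, n = 4, so the run lengths are 12, 12, 18.

mmmmmmmmmmmmjjjjjjjjjjjjnnnnnnnnnnnnnnnnnn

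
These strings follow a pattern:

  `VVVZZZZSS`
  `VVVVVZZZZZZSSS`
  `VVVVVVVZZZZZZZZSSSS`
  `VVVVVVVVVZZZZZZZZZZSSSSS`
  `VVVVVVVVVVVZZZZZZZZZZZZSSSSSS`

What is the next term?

VVVVVVVVVVVVVZZZZZZZZZZZZZZSSSSSSS

Each string has the form V^{2n-1} Z^{2n} S^{n}, where the shown terms are n = 2, 3, 4, 5, 6.
Setting n = 7 gives 13, 14, 7 characters in each block.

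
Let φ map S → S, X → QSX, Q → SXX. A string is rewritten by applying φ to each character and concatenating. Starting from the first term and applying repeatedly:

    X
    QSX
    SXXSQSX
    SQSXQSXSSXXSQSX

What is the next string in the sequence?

Rewriting the 15 symbols of SQSXQSXSSXXSQSX one by one yields S SXX S QSX SXX S QSX S S QSX QSX S SXX S QSX; concatenated:

SSXXSQSXSXXSQSXSSQSXQSXSSXXSQSX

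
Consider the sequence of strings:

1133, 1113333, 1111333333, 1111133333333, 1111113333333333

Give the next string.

1111111333333333333

Reading off run lengths: 1 runs 2, 3, 4, 5, 6; 3 runs 2, 4, 6, 8, 10 — each is linear in n (n = 1, 2, …).
For the next term, n = 6, so the run lengths are 7, 12.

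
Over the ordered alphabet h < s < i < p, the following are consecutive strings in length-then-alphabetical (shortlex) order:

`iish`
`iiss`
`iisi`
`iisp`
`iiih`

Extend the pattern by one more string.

Find the rightmost character of iiih below p, bump it to the next letter, and reset everything to its right to h.

iiis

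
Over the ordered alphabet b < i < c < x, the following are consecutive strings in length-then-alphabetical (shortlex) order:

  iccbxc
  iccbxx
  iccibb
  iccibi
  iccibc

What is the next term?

Find the rightmost character of iccibc below x, bump it to the next letter, and reset everything to its right to b.

iccibx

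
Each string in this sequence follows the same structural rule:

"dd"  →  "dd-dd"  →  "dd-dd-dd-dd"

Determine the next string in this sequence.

Each string is two copies of the previous one joined by '-'.
Doubling dd-dd-dd-dd with '-' between the halves:

dd-dd-dd-dd-dd-dd-dd-dd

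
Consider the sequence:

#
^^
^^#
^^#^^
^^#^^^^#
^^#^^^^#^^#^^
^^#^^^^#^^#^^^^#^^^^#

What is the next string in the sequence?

^^#^^^^#^^#^^^^#^^^^#^^#^^^^#^^#^^

This is a Fibonacci-style word recurrence s(k) = s(k−1)·s(k−2): e.g. ^^·# = ^^#.
The next term joins ^^#^^^^#^^#^^^^#^^^^# and ^^#^^^^#^^#^^.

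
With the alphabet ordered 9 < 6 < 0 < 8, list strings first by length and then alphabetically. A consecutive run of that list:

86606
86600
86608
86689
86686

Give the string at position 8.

Advancing 3 positions from 86686 through 86686 → 86680 → 86688 reaches term 8.

86099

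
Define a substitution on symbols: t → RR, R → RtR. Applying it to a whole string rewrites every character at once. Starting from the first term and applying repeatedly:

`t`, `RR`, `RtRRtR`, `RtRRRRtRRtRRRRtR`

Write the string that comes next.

RtRRRRtRRtRRtRRtRRRRtRRtRRRRtRRtRRtRRtRRRRtR

φ(RtRRRRtRRtRRRRtR) expands symbol-by-symbol to RtR RR RtR RtR RtR RtR RR RtR RtR RR RtR RtR RtR RtR RR RtR; joining the 16 pieces gives the next term.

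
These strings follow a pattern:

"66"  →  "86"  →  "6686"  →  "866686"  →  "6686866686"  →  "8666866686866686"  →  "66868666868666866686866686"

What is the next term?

This is a Fibonacci-style word recurrence s(k) = s(k−2)·s(k−1): e.g. 66·86 = 6686.
The next term joins 8666866686866686 and 66868666868666866686866686.

866686668686668666868666868666866686866686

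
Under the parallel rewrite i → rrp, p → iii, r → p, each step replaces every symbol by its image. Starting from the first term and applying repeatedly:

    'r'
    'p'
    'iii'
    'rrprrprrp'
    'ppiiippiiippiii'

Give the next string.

iiiiiirrprrprrpiiiiiirrprrprrpiiiiiirrprrprrp

Replace each of the 15 characters of ppiiippiiippiii in place — iii iii rrp rrp rrp iii iii rrp rrp rrp iii iii rrp rrp rrp — and concatenate.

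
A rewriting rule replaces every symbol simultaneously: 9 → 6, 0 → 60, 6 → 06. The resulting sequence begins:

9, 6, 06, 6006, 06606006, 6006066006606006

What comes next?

06606006600606606006066006606006

Replace each of the 16 characters of 6006066006606006 in place — 06 60 60 06 60 06 06 60 60 06 06 60 06 60 60 06 — and concatenate.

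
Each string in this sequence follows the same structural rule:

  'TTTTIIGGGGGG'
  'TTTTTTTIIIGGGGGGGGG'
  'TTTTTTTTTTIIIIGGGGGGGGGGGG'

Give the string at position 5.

The n-th term is 3n+1 T's then n+1 I's then 3n+3 G's (n = 1, 2, …).
Setting n = 5 gives 16, 6, 18 characters in each block.

TTTTTTTTTTTTTTTTIIIIIIGGGGGGGGGGGGGGGGGG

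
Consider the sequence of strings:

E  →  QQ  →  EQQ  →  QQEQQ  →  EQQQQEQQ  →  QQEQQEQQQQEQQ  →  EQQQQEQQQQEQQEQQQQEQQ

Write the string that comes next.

QQEQQEQQQQEQQEQQQQEQQQQEQQEQQQQEQQ

This is a Fibonacci-style word recurrence s(k) = s(k−2)·s(k−1): e.g. E·QQ = EQQ.
So term 8 is QQEQQEQQQQEQQ·EQQQQEQQQQEQQEQQQQEQQ.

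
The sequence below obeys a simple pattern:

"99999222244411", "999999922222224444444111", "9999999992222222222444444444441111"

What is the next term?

99999999999222222222222244444444444444411111

Each string has the form 9^{2n+3} 2^{3n+1} 4^{4n-1} 1^{n+1} (n = 1, 2, …).
At n = 4 the blocks have lengths 11, 13, 15, 5.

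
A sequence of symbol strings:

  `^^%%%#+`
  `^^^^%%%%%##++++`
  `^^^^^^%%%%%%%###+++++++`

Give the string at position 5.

^^^^^^^^^^%%%%%%%%%%%#####+++++++++++++

Term n consists of 2n ^'s, followed by 2n+1 %'s, followed by n #'s, followed by 3n-2 +'s (n = 1, 2, …).
At n = 5 the blocks have lengths 10, 11, 5, 13.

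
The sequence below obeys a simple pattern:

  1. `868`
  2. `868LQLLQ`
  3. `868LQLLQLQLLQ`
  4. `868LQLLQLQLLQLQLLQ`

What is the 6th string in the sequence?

The strings grow by a fixed suffix LQLLQ each time.
From 868LQLLQLQLLQLQLLQ, 2 further steps: 868LQLLQLQLLQLQLLQ → 868LQLLQLQLLQLQLLQLQLLQ → (answer).

868LQLLQLQLLQLQLLQLQLLQLQLLQ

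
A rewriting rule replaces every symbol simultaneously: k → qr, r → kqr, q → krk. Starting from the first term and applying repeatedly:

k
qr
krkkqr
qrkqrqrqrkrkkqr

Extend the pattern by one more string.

krkkqrqrkrkkqrkrkkqrkrkkqrqrkqrqrqrkrkkqr

Replace each of the 15 characters of qrkqrqrqrkrkkqr in place — krk kqr qr krk kqr krk kqr krk kqr qr kqr qr qr krk kqr — and concatenate.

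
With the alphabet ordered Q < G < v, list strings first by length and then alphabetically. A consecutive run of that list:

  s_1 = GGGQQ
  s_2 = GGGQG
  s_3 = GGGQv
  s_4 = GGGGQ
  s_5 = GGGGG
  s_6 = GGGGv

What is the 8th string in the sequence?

Stepping forward 2 times from GGGGv: GGGGv → GGGvQ, then the target.

GGGvG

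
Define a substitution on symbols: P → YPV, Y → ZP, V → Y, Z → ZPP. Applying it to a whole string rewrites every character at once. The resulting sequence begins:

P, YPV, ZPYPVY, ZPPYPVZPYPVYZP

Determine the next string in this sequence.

Rewriting the 14 symbols of ZPPYPVZPYPVYZP one by one yields ZPP YPV YPV ZP YPV Y ZPP YPV ZP YPV Y ZP ZPP YPV; concatenated:

ZPPYPVYPVZPYPVYZPPYPVZPYPVYZPZPPYPV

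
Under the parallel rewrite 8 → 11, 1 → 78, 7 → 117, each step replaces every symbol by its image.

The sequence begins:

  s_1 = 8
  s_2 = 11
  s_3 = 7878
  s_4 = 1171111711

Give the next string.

Expanding 1171111711: 1→78, 1→78, 7→117, 1→78, 1→78, 1→78, 1→78, 7→117, 1→78, 1→78. Concatenated: 78 78 117 78 78 78 78 117 78 78.

7878117787878781177878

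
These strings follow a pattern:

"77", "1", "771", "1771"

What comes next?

This is a Fibonacci-style word recurrence s(k) = s(k−2)·s(k−1): e.g. 77·1 = 771.
The next term joins 771 and 1771.

7711771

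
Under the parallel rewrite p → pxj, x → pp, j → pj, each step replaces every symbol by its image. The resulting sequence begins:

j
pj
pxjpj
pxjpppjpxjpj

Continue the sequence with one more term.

Expanding pxjpppjpxjpj: p→pxj, x→pp, j→pj, p→pxj, p→pxj, p→pxj, j→pj, p→pxj, x→pp, j→pj, p→pxj, j→pj. Concatenated: pxj pp pj pxj pxj pxj pj pxj pp pj pxj pj.

pxjpppjpxjpxjpxjpjpxjpppjpxjpj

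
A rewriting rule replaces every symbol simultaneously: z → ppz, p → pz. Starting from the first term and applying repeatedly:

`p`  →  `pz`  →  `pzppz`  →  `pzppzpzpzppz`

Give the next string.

Expanding pzppzpzpzppz: p→pz, z→ppz, p→pz, p→pz, z→ppz, p→pz, z→ppz, p→pz, z→ppz, p→pz, p→pz, z→ppz. Concatenated: pz ppz pz pz ppz pz ppz pz ppz pz pz ppz.

pzppzpzpzppzpzppzpzppzpzpzppz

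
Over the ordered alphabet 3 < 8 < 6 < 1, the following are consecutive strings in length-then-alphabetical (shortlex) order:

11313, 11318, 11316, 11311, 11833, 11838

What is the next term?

11836

The successor of 11838 increments the rightmost position that isn't already 1 and resets every position after it to 3.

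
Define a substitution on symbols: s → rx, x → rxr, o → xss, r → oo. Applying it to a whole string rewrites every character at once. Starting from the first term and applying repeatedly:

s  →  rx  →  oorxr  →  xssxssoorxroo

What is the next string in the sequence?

Rewriting the 13 symbols of xssxssoorxroo one by one yields rxr rx rx rxr rx rx xss xss oo rxr oo xss xss; concatenated:

rxrrxrxrxrrxrxxssxssoorxrooxssxss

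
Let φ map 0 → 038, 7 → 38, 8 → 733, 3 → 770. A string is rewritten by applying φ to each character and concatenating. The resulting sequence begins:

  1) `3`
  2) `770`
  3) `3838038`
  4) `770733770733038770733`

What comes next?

φ(770733770733038770733) expands symbol-by-symbol to 38 38 038 38 770 770 38 38 038 38 770 770 038 770 733 38 38 038 38 770 770; joining the 21 pieces gives the next term.

383803838770770383803838770770038770733383803838770770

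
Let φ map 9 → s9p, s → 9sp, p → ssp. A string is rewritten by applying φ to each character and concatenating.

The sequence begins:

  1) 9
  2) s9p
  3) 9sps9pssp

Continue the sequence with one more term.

s9p9spssp9sps9pssp9sp9spssp

Expanding 9sps9pssp: 9→s9p, s→9sp, p→ssp, s→9sp, 9→s9p, p→ssp, s→9sp, s→9sp, p→ssp. Concatenated: s9p 9sp ssp 9sp s9p ssp 9sp 9sp ssp.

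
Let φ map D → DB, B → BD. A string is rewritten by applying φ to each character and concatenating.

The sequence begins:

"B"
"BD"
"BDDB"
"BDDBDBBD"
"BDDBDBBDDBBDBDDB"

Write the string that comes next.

φ(BDDBDBBDDBBDBDDB) expands symbol-by-symbol to BD DB DB BD DB BD BD DB DB BD BD DB BD DB DB BD; joining the 16 pieces gives the next term.

BDDBDBBDDBBDBDDBDBBDBDDBBDDBDBBD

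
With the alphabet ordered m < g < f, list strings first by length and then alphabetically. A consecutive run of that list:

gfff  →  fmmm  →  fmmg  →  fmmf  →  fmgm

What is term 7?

fmgf

Advancing 2 positions from fmgm through fmgm → fmgg reaches term 7.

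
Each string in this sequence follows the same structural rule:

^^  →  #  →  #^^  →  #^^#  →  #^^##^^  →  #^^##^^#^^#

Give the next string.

#^^##^^#^^##^^##^^

From term 3 onward, concatenate the last term with the second-to-last: #·^^ = #^^, #^^·# = #^^#, …
The next term joins #^^##^^#^^# and #^^##^^.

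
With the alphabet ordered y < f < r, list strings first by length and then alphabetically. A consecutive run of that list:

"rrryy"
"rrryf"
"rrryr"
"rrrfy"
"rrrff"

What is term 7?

rrrry

Continuing the enumeration 2 steps past rrrff: rrrff → rrrfr → (answer).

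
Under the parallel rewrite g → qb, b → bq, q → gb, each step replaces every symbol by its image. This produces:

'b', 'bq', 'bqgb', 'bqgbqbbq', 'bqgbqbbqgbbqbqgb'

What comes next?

Rewriting the 16 symbols of bqgbqbbqgbbqbqgb one by one yields bq gb qb bq gb bq bq gb qb bq bq gb bq gb qb bq; concatenated:

bqgbqbbqgbbqbqgbqbbqbqgbbqgbqbbq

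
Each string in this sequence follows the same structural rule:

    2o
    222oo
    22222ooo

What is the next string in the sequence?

2222222oooo

Each string has the form 2^{2n-1} o^{n} (n = 1, 2, …).
At n = 4 the blocks have lengths 7, 4.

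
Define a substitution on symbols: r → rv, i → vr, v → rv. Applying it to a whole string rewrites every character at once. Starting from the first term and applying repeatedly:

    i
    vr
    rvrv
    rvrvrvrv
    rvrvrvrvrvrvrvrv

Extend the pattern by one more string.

Replace each of the 16 characters of rvrvrvrvrvrvrvrv in place — rv rv rv rv rv rv rv rv rv rv rv rv rv rv rv rv — and concatenate.

rvrvrvrvrvrvrvrvrvrvrvrvrvrvrvrv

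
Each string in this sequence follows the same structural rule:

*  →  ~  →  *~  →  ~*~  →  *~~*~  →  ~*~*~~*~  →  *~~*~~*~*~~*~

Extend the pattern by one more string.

Each term (from the third on) is the two preceding terms concatenated in order: term 3 = *·~ = *~.
The next term joins ~*~*~~*~ and *~~*~~*~*~~*~.

~*~*~~*~*~~*~~*~*~~*~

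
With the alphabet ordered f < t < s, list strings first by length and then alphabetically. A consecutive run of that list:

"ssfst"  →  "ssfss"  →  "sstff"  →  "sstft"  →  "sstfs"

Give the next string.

Find the rightmost character of sstfs below s, bump it to the next letter, and reset everything to its right to f.

ssttf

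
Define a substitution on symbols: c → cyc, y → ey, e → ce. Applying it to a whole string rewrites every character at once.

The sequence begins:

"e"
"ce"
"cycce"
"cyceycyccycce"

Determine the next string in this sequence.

cyceycycceeycyceycyccyceycyccycce

φ(cyceycyccycce) expands symbol-by-symbol to cyc ey cyc ce ey cyc ey cyc cyc ey cyc cyc ce; joining the 13 pieces gives the next term.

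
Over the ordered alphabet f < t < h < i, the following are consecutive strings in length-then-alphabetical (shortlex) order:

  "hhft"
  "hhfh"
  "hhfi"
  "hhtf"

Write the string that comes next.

Treat hhtf as a base-4 numeral over the given alphabet and add one, carrying through any trailing i's.

hhtt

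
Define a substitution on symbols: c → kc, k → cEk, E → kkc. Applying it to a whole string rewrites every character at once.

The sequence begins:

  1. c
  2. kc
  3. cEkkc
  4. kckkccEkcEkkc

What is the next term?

φ(kckkccEkcEkkc) expands symbol-by-symbol to cEk kc cEk cEk kc kc kkc cEk kc kkc cEk cEk kc; joining the 13 pieces gives the next term.

cEkkccEkcEkkckckkccEkkckkccEkcEkkc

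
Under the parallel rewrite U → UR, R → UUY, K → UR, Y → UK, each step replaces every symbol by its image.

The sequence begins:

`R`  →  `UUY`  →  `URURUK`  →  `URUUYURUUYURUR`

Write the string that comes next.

URUUYURURUKURUUYURURUKURUUYURUUY

φ(URUUYURUUYURUR) expands symbol-by-symbol to UR UUY UR UR UK UR UUY UR UR UK UR UUY UR UUY; joining the 14 pieces gives the next term.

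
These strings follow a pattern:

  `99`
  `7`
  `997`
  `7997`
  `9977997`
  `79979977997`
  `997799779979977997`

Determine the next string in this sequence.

Each term (from the third on) is the two preceding terms concatenated in order: term 3 = 99·7 = 997.
Continuing: 79979977997 · 997799779979977997 gives term 8.

79979977997997799779979977997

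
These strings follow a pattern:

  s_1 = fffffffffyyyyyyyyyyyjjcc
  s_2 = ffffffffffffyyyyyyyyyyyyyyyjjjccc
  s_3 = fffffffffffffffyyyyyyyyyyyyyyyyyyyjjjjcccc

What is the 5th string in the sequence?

The n-th term is 3n f's then 4n-1 y's then n-1 j's then n-1 c's, where the shown terms are n = 3, 4, 5.
At n = 7 the blocks have lengths 21, 27, 6, 6.

fffffffffffffffffffffyyyyyyyyyyyyyyyyyyyyyyyyyyyjjjjjjcccccc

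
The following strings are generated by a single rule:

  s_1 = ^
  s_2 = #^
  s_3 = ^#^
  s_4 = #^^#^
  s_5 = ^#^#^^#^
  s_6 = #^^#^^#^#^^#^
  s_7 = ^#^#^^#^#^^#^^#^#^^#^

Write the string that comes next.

#^^#^^#^#^^#^^#^#^^#^#^^#^^#^#^^#^

Each term (from the third on) is the two preceding terms concatenated in order: term 3 = ^·#^ = ^#^.
The next term joins #^^#^^#^#^^#^ and ^#^#^^#^#^^#^^#^#^^#^.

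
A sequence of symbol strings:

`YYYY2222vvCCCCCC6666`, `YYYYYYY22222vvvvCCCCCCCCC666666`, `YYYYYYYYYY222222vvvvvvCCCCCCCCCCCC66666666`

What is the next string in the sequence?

YYYYYYYYYYYYY2222222vvvvvvvvCCCCCCCCCCCCCCC6666666666

Term n consists of 3n+1 Y's, followed by n+3 2's, followed by 2n v's, followed by 3n+3 C's, followed by 2n+2 6's (n = 1, 2, …).
For the next term, n = 4, so the run lengths are 13, 7, 8, 15, 10.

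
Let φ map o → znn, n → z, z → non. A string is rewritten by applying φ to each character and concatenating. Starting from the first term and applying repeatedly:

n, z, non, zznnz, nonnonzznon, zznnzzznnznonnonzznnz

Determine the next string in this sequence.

Replace each of the 21 characters of zznnzzznnznonnonzznnz in place — non non z z non non non z z non z znn z z znn z non non z z non — and concatenate.

nonnonzznonnonnonzznonzznnzzznnznonnonzznon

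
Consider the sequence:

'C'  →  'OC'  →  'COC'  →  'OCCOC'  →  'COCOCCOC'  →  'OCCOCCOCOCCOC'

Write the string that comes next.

Each term (from the third on) is the two preceding terms concatenated in order: term 3 = C·OC = COC.
Continuing: COCOCCOC · OCCOCCOCOCCOC gives term 7.

COCOCCOCOCCOCCOCOCCOC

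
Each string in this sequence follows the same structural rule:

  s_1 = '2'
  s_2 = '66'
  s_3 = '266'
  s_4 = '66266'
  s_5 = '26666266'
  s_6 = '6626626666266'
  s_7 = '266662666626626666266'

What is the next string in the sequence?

6626626666266266662666626626666266

From term 3 onward, concatenate the second-to-last term with the last: 2·66 = 266, 66·266 = 66266, …
So term 8 is 6626626666266·266662666626626666266.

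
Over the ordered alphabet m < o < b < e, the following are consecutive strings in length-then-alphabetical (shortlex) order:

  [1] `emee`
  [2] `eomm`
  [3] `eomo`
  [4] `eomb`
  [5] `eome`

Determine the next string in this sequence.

The successor of eome increments the rightmost position that isn't already e and resets every position after it to m.

eoom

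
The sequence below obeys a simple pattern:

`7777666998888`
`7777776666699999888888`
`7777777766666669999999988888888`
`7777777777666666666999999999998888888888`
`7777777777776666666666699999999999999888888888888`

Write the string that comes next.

Each string has the form 7^{2n+2} 6^{2n+1} 9^{3n-1} 8^{2n+2} (n = 1, 2, …).
At n = 6 the blocks have lengths 14, 13, 17, 14.

7777777777777766666666666669999999999999999988888888888888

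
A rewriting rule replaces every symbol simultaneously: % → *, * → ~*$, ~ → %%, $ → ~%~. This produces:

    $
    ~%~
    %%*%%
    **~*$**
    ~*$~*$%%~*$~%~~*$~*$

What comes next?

%%~*$~%~%%~*$~%~**%%~*$~%~%%*%%%%~*$~%~%%~*$~%~

φ(~*$~*$%%~*$~%~~*$~*$) expands symbol-by-symbol to %% ~*$ ~%~ %% ~*$ ~%~ * * %% ~*$ ~%~ %% * %% %% ~*$ ~%~ %% ~*$ ~%~; joining the 20 pieces gives the next term.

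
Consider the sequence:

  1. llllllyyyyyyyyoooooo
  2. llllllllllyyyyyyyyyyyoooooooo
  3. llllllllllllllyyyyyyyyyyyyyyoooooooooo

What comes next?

Term n consists of 4n-2 l's, followed by 3n+2 y's, followed by 2n+2 o's, where the shown terms are n = 2, 3, 4.
At n = 5 the blocks have lengths 18, 17, 12.

llllllllllllllllllyyyyyyyyyyyyyyyyyoooooooooooo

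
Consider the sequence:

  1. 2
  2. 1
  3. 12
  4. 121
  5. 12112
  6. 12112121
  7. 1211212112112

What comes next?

121121211211212112121

This is a Fibonacci-style word recurrence s(k) = s(k−1)·s(k−2): e.g. 1·2 = 12.
Continuing: 1211212112112 · 12112121 gives term 8.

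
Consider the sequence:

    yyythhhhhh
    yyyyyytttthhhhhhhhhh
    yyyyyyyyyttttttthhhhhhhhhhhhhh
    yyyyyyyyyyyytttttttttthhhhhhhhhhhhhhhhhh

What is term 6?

yyyyyyyyyyyyyyyyyytttttttttttttttthhhhhhhhhhhhhhhhhhhhhhhhhh

Each string has the form y^{3n} t^{3n-2} h^{4n+2} (n = 1, 2, …).
Setting n = 6 gives 18, 16, 26 characters in each block.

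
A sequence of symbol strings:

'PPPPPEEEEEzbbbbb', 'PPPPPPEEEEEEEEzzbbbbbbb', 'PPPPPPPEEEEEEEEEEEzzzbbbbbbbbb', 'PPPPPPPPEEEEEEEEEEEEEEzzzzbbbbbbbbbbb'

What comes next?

Term n consists of n+3 P's, followed by 3n-1 E's, followed by n-1 z's, followed by 2n+1 b's, where the shown terms are n = 2, 3, 4, 5.
At n = 6 the blocks have lengths 9, 17, 5, 13.

PPPPPPPPPEEEEEEEEEEEEEEEEEzzzzzbbbbbbbbbbbbb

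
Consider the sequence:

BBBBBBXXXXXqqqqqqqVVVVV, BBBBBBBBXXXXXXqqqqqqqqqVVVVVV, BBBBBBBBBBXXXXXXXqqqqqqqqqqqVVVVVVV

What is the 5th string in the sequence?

Reading off run lengths: B runs 6, 8, 10; X runs 5, 6, 7; q runs 7, 9, 11; V runs 5, 6, 7 — each is linear in n, where the shown terms are n = 3, 4, 5.
Setting n = 7 gives 14, 9, 15, 9 characters in each block.

BBBBBBBBBBBBBBXXXXXXXXXqqqqqqqqqqqqqqqVVVVVVVVV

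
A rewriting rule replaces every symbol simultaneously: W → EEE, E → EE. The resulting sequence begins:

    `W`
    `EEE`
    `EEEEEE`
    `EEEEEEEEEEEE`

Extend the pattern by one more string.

Apply φ to EEEEEEEEEEEE symbol by symbol: E→EE, E→EE, E→EE, E→EE, E→EE, E→EE, E→EE, E→EE, E→EE, E→EE, E→EE, E→EE; joined: EE EE EE EE EE EE EE EE EE EE EE EE.

EEEEEEEEEEEEEEEEEEEEEEEE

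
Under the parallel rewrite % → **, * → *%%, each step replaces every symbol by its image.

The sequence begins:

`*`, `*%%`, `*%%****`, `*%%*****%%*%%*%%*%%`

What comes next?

Rewriting the 19 symbols of *%%*****%%*%%*%%*%% one by one yields *%% ** ** *%% *%% *%% *%% *%% ** ** *%% ** ** *%% ** ** *%% ** **; concatenated:

*%%*****%%*%%*%%*%%*%%*****%%*****%%*****%%****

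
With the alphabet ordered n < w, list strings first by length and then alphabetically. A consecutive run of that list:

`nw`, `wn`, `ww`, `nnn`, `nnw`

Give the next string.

nwn

The successor of nnw increments the rightmost position that isn't already w and resets every position after it to n.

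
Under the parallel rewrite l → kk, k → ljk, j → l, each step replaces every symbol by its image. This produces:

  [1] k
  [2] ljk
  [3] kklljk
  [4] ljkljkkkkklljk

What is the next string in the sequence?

Replace each of the 14 characters of ljkljkkkkklljk in place — kk l ljk kk l ljk ljk ljk ljk ljk kk kk l ljk — and concatenate.

kklljkkklljkljkljkljkljkkkkklljk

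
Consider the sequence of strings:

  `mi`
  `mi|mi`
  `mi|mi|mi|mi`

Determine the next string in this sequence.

Every step duplicates the string with '|' between the halves.
Doubling mi|mi|mi|mi with '|' between the halves:

mi|mi|mi|mi|mi|mi|mi|mi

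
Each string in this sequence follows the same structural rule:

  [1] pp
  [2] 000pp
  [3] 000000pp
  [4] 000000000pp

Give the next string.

Every step adds 000 at the front: s(k+1) = 000·s(k).
So the next term is 000·000000000pp.

000000000000pp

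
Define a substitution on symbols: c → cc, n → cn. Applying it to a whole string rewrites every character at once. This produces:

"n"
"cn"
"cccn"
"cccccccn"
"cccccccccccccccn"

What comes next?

cccccccccccccccccccccccccccccccn

Applying the rule to each of the 16 symbols of cccccccccccccccn gives the pieces cc cc cc cc cc cc cc cc cc cc cc cc cc cc cc cn, which concatenate to the answer.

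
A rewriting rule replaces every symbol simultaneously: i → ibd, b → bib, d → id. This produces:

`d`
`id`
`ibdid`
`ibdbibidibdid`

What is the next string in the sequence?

ibdbibidbibibdbibibdidibdbibidibdid

φ(ibdbibidibdid) expands symbol-by-symbol to ibd bib id bib ibd bib ibd id ibd bib id ibd id; joining the 13 pieces gives the next term.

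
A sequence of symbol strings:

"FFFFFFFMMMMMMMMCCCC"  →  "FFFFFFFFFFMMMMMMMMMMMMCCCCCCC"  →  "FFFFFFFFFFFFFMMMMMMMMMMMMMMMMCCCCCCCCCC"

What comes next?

The n-th term is 3n+1 F's then 4n M's then 3n-2 C's, where the shown terms are n = 2, 3, 4.
At n = 5 the blocks have lengths 16, 20, 13.

FFFFFFFFFFFFFFFFMMMMMMMMMMMMMMMMMMMMCCCCCCCCCCCCC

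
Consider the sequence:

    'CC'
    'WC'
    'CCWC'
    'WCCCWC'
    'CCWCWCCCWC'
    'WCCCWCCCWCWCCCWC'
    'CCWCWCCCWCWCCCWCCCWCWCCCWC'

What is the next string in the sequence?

Each term (from the third on) is the two preceding terms concatenated in order: term 3 = CC·WC = CCWC.
So term 8 is WCCCWCCCWCWCCCWC·CCWCWCCCWCWCCCWCCCWCWCCCWC.

WCCCWCCCWCWCCCWCCCWCWCCCWCWCCCWCCCWCWCCCWC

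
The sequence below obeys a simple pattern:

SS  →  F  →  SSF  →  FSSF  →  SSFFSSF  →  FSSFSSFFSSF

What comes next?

SSFFSSFFSSFSSFFSSF

This is a Fibonacci-style word recurrence s(k) = s(k−2)·s(k−1): e.g. SS·F = SSF.
The next term joins SSFFSSF and FSSFSSFFSSF.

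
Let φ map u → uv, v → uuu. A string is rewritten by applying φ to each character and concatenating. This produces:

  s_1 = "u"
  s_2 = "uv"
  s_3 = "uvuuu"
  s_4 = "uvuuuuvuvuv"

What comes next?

uvuuuuvuvuvuvuuuuvuuuuvuuu

Apply φ to uvuuuuvuvuv symbol by symbol: u→uv, v→uuu, u→uv, u→uv, u→uv, u→uv, v→uuu, u→uv, v→uuu, u→uv, v→uuu; joined: uv uuu uv uv uv uv uuu uv uuu uv uuu.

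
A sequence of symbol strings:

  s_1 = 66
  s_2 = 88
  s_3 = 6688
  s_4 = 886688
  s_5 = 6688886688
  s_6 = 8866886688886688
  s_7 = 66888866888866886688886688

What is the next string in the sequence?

886688668888668866888866888866886688886688

Each term (from the third on) is the two preceding terms concatenated in order: term 3 = 66·88 = 6688.
So term 8 is 8866886688886688·66888866888866886688886688.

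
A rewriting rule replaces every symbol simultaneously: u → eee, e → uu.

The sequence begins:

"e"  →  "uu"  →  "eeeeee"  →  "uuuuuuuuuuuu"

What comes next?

Rewriting each symbol of uuuuuuuuuuuu: u→eee, u→eee, u→eee, u→eee, u→eee, u→eee, u→eee, u→eee, u→eee, u→eee, u→eee, u→eee, which concatenates to eee eee eee eee eee eee eee eee eee eee eee eee.

eeeeeeeeeeeeeeeeeeeeeeeeeeeeeeeeeeee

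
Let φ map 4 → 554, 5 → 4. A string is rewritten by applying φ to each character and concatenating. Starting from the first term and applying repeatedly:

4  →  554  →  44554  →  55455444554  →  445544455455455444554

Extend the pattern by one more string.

φ(445544455455455444554) expands symbol-by-symbol to 554 554 4 4 554 554 554 4 4 554 4 4 554 4 4 554 554 554 4 4 554; joining the 21 pieces gives the next term.

5545544455455455444554445544455455455444554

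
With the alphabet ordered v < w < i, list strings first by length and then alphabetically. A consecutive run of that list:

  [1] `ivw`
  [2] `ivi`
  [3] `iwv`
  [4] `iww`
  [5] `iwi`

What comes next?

Find the rightmost character of iwi below i, bump it to the next letter, and reset everything to its right to v.

iiv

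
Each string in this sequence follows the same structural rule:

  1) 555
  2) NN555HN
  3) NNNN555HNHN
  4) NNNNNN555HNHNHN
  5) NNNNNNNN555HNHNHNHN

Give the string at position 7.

s(k+1) = NN·s(k)·HN, so each term gains NN as a prefix and HN as a suffix.
From NNNNNNNN555HNHNHNHN, 2 further steps: NNNNNNNN555HNHNHNHN → NNNNNNNNNN555HNHNHNHNHN → (answer).

NNNNNNNNNNNN555HNHNHNHNHNHN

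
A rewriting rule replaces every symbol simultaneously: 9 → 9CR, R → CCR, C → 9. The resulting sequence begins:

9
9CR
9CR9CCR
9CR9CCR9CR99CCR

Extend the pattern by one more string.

9CR9CCR9CR99CCR9CR9CCR9CR9CR99CCR

Applying the rule to each of the 15 symbols of 9CR9CCR9CR99CCR gives the pieces 9CR 9 CCR 9CR 9 9 CCR 9CR 9 CCR 9CR 9CR 9 9 CCR, which concatenate to the answer.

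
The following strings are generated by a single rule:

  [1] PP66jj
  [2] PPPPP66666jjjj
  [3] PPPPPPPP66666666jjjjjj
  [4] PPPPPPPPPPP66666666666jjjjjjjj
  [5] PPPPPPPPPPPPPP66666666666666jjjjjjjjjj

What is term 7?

PPPPPPPPPPPPPPPPPPPP66666666666666666666jjjjjjjjjjjjjj

Each string has the form P^{3n-1} 6^{3n-1} j^{2n} (n = 1, 2, …).
At n = 7 the blocks have lengths 20, 20, 14.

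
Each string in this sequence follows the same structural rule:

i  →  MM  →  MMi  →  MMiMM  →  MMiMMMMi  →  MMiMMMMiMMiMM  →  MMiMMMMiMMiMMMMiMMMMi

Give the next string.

This is a Fibonacci-style word recurrence s(k) = s(k−1)·s(k−2): e.g. MM·i = MMi.
The next term joins MMiMMMMiMMiMMMMiMMMMi and MMiMMMMiMMiMM.

MMiMMMMiMMiMMMMiMMMMiMMiMMMMiMMiMM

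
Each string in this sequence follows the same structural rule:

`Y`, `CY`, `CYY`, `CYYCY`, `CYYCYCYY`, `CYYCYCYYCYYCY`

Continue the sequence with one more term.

CYYCYCYYCYYCYCYYCYCYY

Each term (from the third on) is the previous term followed by the one before it: term 3 = CY·Y = CYY.
So term 7 is CYYCYCYYCYYCY·CYYCYCYY.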